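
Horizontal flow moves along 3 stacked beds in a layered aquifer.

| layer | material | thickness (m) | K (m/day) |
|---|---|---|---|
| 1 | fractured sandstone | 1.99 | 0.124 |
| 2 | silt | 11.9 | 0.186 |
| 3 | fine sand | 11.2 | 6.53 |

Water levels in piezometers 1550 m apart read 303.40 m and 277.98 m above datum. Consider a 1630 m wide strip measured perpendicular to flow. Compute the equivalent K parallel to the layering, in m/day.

3.01

Flow is parallel to layering, so each bed carries its own Darcy discharge and the transmissivities add.
Σ(K_i·b_i) = 0.124×1.99 + 0.186×11.9 + 6.53×11.2 = 75.60 m²/day.
Total thickness b = 25.09 m, so K_eq = Σ(K_i·b_i)/b = 3.013 m/day.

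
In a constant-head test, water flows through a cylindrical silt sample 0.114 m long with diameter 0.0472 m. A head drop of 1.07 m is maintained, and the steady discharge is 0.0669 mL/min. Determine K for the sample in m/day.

Cross-sectional area A = π·(d/2)² = π × (0.0472/2)² = 0.001750 m².
Convert discharge: 0.0669 mL/min = 1.115e-09 m³/s.
Darcy's law rearranged: K = Q·L / (A·Δh) = 1.115e-09 × 0.114 / (0.001750 × 1.07) = 6.789e-08 m/s = 0.005866 m/day.

0.00587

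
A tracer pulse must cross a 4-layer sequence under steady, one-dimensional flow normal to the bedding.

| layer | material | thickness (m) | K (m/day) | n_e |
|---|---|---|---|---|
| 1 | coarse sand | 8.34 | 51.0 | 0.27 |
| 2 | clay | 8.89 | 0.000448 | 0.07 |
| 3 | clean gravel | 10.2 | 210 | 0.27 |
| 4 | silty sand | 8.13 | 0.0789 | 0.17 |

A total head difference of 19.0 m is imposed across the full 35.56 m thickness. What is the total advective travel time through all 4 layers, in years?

20.1

With flow normal to the layers, continuity requires the same specific discharge q through every layer.
Σ(b_i/K_i) = 8.34/51.0 + 8.89/0.000448 + 10.2/210 + 8.13/0.0789 = 19947 d.
q = Δh / Σ(b_i/K_i) = 19.0 / 19947 = 0.0009525 m/day.
In each layer the seepage velocity is v_i = q/n_i, so the layer transit time is t_i = b_i·n_i / q:
  layer 1 (coarse sand): t_1 = 8.34 × 0.27 / 0.0009525 = 2364 d
  layer 2 (clay): t_2 = 8.89 × 0.07 / 0.0009525 = 653.3 d
  layer 3 (clean gravel): t_3 = 10.2 × 0.27 / 0.0009525 = 2891 d
  layer 4 (silty sand): t_4 = 8.13 × 0.17 / 0.0009525 = 1451 d
Total t = Σ t_i = 7360 days = 20.15 years.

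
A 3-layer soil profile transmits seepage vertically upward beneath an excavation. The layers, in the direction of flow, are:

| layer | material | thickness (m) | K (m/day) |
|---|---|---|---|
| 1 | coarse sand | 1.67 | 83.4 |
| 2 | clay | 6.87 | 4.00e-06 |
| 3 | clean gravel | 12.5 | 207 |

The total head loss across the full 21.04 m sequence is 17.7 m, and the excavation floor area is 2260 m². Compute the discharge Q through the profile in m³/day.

0.0233

Flow is perpendicular to layering, so the layers act in series and the equivalent K is the thickness-weighted harmonic mean.
Total thickness L = 1.67 + 6.87 + 12.5 = 21.04 m.
Σ(b_i/K_i) = 1.67/83.4 + 6.87/4.00e-06 + 12.5/207 = 1.718e+06 d.
K_eq = L / Σ(b_i/K_i) = 21.04 / 1.718e+06 = 1.225e-05 m/day.
Q = K_eq · A · (Δh/L) = 1.225e-05 × 2260 × (17.7/21.04) = 0.02329 m³/day.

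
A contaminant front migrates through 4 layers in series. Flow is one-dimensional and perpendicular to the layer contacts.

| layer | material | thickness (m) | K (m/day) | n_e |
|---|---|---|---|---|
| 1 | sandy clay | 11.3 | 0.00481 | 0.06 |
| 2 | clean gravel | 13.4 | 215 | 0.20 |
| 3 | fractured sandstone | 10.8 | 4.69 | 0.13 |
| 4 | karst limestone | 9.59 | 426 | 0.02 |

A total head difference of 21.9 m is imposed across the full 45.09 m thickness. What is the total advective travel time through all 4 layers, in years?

With flow normal to the layers, continuity requires the same specific discharge q through every layer.
Σ(b_i/K_i) = 11.3/0.00481 + 13.4/215 + 10.8/4.69 + 9.59/426 = 2352 d.
q = Δh / Σ(b_i/K_i) = 21.9 / 2352 = 0.009313 m/day.
In each layer the seepage velocity is v_i = q/n_i, so the layer transit time is t_i = b_i·n_i / q:
  layer 1 (sandy clay): t_1 = 11.3 × 0.06 / 0.009313 = 72.80 d
  layer 2 (clean gravel): t_2 = 13.4 × 0.20 / 0.009313 = 287.8 d
  layer 3 (fractured sandstone): t_3 = 10.8 × 0.13 / 0.009313 = 150.8 d
  layer 4 (karst limestone): t_4 = 9.59 × 0.02 / 0.009313 = 20.60 d
Total t = Σ t_i = 531.9 days = 1.456 years.

1.46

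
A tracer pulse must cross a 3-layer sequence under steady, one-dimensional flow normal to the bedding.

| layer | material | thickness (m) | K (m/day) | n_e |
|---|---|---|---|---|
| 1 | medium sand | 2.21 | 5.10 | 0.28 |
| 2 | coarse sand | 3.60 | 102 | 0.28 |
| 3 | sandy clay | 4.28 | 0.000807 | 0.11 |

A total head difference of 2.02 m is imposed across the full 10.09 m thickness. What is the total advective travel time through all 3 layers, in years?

With flow normal to the layers, continuity requires the same specific discharge q through every layer.
Σ(b_i/K_i) = 2.21/5.10 + 3.60/102 + 4.28/0.000807 = 5304 d.
q = Δh / Σ(b_i/K_i) = 2.02 / 5304 = 0.0003808 m/day.
In each layer the seepage velocity is v_i = q/n_i, so the layer transit time is t_i = b_i·n_i / q:
  layer 1 (medium sand): t_1 = 2.21 × 0.28 / 0.0003808 = 1625 d
  layer 2 (coarse sand): t_2 = 3.60 × 0.28 / 0.0003808 = 2647 d
  layer 3 (sandy clay): t_3 = 4.28 × 0.11 / 0.0003808 = 1236 d
Total t = Σ t_i = 5508 days = 15.08 years.

15.1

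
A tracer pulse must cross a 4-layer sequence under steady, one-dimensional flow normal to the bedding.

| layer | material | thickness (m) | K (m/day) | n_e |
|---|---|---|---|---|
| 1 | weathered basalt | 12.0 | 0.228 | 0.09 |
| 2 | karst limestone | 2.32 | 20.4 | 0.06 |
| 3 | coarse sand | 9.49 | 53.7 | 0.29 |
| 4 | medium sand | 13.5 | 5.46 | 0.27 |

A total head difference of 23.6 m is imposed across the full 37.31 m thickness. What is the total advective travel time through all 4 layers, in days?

With flow normal to the layers, continuity requires the same specific discharge q through every layer.
Σ(b_i/K_i) = 12.0/0.228 + 2.32/20.4 + 9.49/53.7 + 13.5/5.46 = 55.39 d.
q = Δh / Σ(b_i/K_i) = 23.6 / 55.39 = 0.4260 m/day.
In each layer the seepage velocity is v_i = q/n_i, so the layer transit time is t_i = b_i·n_i / q:
  layer 1 (weathered basalt): t_1 = 12.0 × 0.09 / 0.4260 = 2.535 d
  layer 2 (karst limestone): t_2 = 2.32 × 0.06 / 0.4260 = 0.3267 d
  layer 3 (coarse sand): t_3 = 9.49 × 0.29 / 0.4260 = 6.460 d
  layer 4 (medium sand): t_4 = 13.5 × 0.27 / 0.4260 = 8.556 d
Total t = Σ t_i = 17.88 days.

17.9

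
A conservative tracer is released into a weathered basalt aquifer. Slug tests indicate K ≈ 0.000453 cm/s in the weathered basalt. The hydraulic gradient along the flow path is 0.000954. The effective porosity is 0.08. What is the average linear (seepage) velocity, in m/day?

0.00467

Convert K: 0.000453 cm/s × 864 = 0.3914 m/day.
Hydraulic gradient i = 0.000954.
Darcy flux q = K · i = 0.3914 × 0.0009540 = 0.0003734 m/day.
Seepage velocity v = q / n_e = 0.0003734 / 0.08 = 0.004667 m/day.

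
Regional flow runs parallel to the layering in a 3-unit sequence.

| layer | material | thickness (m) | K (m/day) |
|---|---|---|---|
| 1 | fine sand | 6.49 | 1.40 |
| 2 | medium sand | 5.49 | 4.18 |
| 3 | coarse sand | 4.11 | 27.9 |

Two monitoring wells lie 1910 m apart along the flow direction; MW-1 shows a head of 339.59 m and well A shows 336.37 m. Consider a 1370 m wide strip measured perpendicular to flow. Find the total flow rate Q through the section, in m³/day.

Flow is parallel to layering, so each bed carries its own Darcy discharge and the transmissivities add.
Σ(K_i·b_i) = 1.40×6.49 + 4.18×5.49 + 27.9×4.11 = 146.7 m²/day.
Hydraulic gradient i = (339.59 − 336.37) / 1910 = 3.22 / 1910 = 0.001686.
Q = Σ(K_i·b_i) · W · i = 146.7 × 1370 × 0.001686 = 338.8 m³/day.

339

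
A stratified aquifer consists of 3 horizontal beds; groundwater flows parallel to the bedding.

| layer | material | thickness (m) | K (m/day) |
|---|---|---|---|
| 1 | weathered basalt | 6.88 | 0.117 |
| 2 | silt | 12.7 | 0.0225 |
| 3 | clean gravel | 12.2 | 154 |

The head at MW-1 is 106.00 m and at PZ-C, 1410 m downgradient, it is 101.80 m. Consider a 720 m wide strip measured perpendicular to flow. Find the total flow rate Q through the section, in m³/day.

Flow is parallel to layering, so each bed carries its own Darcy discharge and the transmissivities add.
Σ(K_i·b_i) = 0.117×6.88 + 0.0225×12.7 + 154×12.2 = 1880 m²/day.
Hydraulic gradient i = (106.00 − 101.80) / 1410 = 4.2 / 1410 = 0.002979.
Q = Σ(K_i·b_i) · W · i = 1880 × 720 × 0.002979 = 4032 m³/day.

4030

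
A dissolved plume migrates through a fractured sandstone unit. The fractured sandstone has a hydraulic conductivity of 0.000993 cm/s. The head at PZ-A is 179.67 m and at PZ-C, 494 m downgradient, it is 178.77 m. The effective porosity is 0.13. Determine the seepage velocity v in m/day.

0.0120

Convert K: 0.000993 cm/s × 864 = 0.8580 m/day.
Hydraulic gradient i = (179.67 − 178.77) / 494 = 0.9 / 494 = 0.001822.
Darcy flux q = K · i = 0.8580 × 0.001822 = 0.001563 m/day.
Seepage velocity v = q / n_e = 0.001563 / 0.13 = 0.01202 m/day.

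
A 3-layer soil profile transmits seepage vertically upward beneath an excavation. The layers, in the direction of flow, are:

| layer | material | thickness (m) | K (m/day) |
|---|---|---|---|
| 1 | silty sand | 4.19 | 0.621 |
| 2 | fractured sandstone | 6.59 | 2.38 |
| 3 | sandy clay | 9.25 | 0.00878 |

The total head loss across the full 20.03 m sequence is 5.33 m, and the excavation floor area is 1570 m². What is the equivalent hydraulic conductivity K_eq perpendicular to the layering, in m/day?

Flow is perpendicular to layering, so the layers act in series and the equivalent K is the thickness-weighted harmonic mean.
Total thickness L = 4.19 + 6.59 + 9.25 = 20.03 m.
Σ(b_i/K_i) = 4.19/0.621 + 6.59/2.38 + 9.25/0.00878 = 1063 d.
K_eq = L / Σ(b_i/K_i) = 20.03 / 1063 = 0.01884 m/day.

0.0188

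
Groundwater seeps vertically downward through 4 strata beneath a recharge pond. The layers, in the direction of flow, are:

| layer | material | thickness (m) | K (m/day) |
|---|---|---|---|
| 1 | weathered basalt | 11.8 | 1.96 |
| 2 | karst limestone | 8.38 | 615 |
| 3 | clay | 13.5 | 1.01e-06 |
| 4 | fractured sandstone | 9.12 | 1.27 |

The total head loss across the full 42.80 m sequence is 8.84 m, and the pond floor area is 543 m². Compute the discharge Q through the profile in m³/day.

0.000359

Flow is perpendicular to layering, so the layers act in series and the equivalent K is the thickness-weighted harmonic mean.
Total thickness L = 11.8 + 8.38 + 13.5 + 9.12 = 42.80 m.
Σ(b_i/K_i) = 11.8/1.96 + 8.38/615 + 13.5/1.01e-06 + 9.12/1.27 = 1.337e+07 d.
K_eq = L / Σ(b_i/K_i) = 42.80 / 1.337e+07 = 3.202e-06 m/day.
Q = K_eq · A · (Δh/L) = 3.202e-06 × 543 × (8.84/42.80) = 0.0003591 m³/day.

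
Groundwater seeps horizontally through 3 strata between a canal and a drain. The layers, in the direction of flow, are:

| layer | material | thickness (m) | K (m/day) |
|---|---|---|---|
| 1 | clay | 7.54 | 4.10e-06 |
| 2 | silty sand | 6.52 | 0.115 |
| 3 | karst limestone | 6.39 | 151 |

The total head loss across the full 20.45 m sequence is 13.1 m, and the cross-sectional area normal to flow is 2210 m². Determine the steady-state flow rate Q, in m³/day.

0.0157

Flow is perpendicular to layering, so the layers act in series and the equivalent K is the thickness-weighted harmonic mean.
Total thickness L = 7.54 + 6.52 + 6.39 = 20.45 m.
Σ(b_i/K_i) = 7.54/4.10e-06 + 6.52/0.115 + 6.39/151 = 1.839e+06 d.
K_eq = L / Σ(b_i/K_i) = 20.45 / 1.839e+06 = 1.112e-05 m/day.
Q = K_eq · A · (Δh/L) = 1.112e-05 × 2210 × (13.1/20.45) = 0.01574 m³/day.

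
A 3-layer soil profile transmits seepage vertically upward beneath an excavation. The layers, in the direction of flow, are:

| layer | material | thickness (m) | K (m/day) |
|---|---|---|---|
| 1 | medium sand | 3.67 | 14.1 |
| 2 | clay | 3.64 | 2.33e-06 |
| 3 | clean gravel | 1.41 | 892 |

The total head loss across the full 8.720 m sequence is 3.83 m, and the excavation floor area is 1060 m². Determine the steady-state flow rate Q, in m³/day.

0.00260

Flow is perpendicular to layering, so the layers act in series and the equivalent K is the thickness-weighted harmonic mean.
Total thickness L = 3.67 + 3.64 + 1.41 = 8.720 m.
Σ(b_i/K_i) = 3.67/14.1 + 3.64/2.33e-06 + 1.41/892 = 1.562e+06 d.
K_eq = L / Σ(b_i/K_i) = 8.720 / 1.562e+06 = 5.582e-06 m/day.
Q = K_eq · A · (Δh/L) = 5.582e-06 × 1060 × (3.83/8.720) = 0.002599 m³/day.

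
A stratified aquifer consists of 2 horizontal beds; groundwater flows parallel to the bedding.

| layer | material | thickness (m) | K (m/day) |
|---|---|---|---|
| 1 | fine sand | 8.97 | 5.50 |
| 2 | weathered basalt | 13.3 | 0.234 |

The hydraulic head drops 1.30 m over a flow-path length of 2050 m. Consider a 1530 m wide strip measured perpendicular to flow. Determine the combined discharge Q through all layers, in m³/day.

Flow is parallel to layering, so each bed carries its own Darcy discharge and the transmissivities add.
Σ(K_i·b_i) = 5.50×8.97 + 0.234×13.3 = 52.45 m²/day.
Hydraulic gradient i = Δh / L = 1.30 / 2050 = 0.0006341.
Q = Σ(K_i·b_i) · W · i = 52.45 × 1530 × 0.0006341 = 50.89 m³/day.

50.9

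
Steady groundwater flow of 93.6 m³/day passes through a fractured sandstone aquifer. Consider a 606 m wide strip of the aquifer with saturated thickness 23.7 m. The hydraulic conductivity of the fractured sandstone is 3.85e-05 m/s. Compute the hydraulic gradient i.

0.00196

Convert K: 3.85e-05 m/s × 86400 = 3.326 m/day.
Cross-sectional area A = 606 × 23.7 = 14362 m².
From Q = K·A·i, i = Q / (K·A) = 93.6 / (3.326 × 14362) = 0.001959.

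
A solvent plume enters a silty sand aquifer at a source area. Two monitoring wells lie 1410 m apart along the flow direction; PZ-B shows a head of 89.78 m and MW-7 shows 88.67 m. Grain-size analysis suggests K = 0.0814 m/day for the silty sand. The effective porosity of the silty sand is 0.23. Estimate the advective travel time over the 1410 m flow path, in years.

13900

Hydraulic gradient i = (89.78 − 88.67) / 1410 = 1.11 / 1410 = 0.0007872.
Darcy flux q = K · i = 0.08140 × 0.0007872 = 6.408e-05 m/day.
Seepage velocity v = q / n_e = 6.408e-05 / 0.23 = 0.0002786 m/day.
Travel time t = L / v = 1410 / 0.0002786 = 5.061e+06 days = 13856 years.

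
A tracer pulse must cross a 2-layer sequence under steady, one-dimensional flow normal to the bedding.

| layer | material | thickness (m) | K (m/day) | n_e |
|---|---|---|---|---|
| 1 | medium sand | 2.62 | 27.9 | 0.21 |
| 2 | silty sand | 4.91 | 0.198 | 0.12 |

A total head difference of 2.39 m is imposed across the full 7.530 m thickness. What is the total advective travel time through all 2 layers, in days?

11.9

With flow normal to the layers, continuity requires the same specific discharge q through every layer.
Σ(b_i/K_i) = 2.62/27.9 + 4.91/0.198 = 24.89 d.
q = Δh / Σ(b_i/K_i) = 2.39 / 24.89 = 0.09602 m/day.
In each layer the seepage velocity is v_i = q/n_i, so the layer transit time is t_i = b_i·n_i / q:
  layer 1 (medium sand): t_1 = 2.62 × 0.21 / 0.09602 = 5.730 d
  layer 2 (silty sand): t_2 = 4.91 × 0.12 / 0.09602 = 6.137 d
Total t = Σ t_i = 11.87 days.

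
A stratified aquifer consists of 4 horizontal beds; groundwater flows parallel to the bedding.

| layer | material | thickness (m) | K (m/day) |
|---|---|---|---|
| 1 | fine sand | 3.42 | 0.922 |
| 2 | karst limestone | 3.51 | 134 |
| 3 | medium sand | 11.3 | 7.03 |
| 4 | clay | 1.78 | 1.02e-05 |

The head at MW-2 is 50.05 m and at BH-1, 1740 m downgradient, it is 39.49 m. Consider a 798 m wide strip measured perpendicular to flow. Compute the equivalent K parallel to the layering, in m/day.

27.6

Flow is parallel to layering, so each bed carries its own Darcy discharge and the transmissivities add.
Σ(K_i·b_i) = 0.922×3.42 + 134×3.51 + 7.03×11.3 + 1.02e-05×1.78 = 552.9 m²/day.
Total thickness b = 20.01 m, so K_eq = Σ(K_i·b_i)/b = 27.63 m/day.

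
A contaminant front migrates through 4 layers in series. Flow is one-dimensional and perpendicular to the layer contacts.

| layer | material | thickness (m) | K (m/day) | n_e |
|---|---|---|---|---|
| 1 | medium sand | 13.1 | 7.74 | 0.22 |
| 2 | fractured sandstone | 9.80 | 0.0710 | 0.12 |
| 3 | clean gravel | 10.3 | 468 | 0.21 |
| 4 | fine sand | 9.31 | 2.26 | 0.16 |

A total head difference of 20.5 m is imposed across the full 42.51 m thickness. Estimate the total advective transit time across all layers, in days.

With flow normal to the layers, continuity requires the same specific discharge q through every layer.
Σ(b_i/K_i) = 13.1/7.74 + 9.80/0.0710 + 10.3/468 + 9.31/2.26 = 143.9 d.
q = Δh / Σ(b_i/K_i) = 20.5 / 143.9 = 0.1425 m/day.
In each layer the seepage velocity is v_i = q/n_i, so the layer transit time is t_i = b_i·n_i / q:
  layer 1 (medium sand): t_1 = 13.1 × 0.22 / 0.1425 = 20.22 d
  layer 2 (fractured sandstone): t_2 = 9.80 × 0.12 / 0.1425 = 8.253 d
  layer 3 (clean gravel): t_3 = 10.3 × 0.21 / 0.1425 = 15.18 d
  layer 4 (fine sand): t_4 = 9.31 × 0.16 / 0.1425 = 10.45 d
Total t = Σ t_i = 54.11 days.

54.1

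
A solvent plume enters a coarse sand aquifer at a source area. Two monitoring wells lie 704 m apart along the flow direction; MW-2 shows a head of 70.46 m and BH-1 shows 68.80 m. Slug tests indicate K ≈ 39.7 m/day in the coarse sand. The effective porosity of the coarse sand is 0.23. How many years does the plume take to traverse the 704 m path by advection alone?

4.74

Hydraulic gradient i = (70.46 − 68.80) / 704 = 1.66 / 704 = 0.002358.
Darcy flux q = K · i = 39.70 × 0.002358 = 0.09361 m/day.
Seepage velocity v = q / n_e = 0.09361 / 0.23 = 0.4070 m/day.
Travel time t = L / v = 704 / 0.4070 = 1730 days = 4.736 years.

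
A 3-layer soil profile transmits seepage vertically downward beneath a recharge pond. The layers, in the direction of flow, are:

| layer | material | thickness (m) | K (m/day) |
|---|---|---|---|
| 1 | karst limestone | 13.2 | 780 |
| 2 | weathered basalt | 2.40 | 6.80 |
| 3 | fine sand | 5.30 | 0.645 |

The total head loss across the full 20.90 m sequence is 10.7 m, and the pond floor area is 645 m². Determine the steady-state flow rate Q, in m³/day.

804

Flow is perpendicular to layering, so the layers act in series and the equivalent K is the thickness-weighted harmonic mean.
Total thickness L = 13.2 + 2.40 + 5.30 = 20.90 m.
Σ(b_i/K_i) = 13.2/780 + 2.40/6.80 + 5.30/0.645 = 8.587 d.
K_eq = L / Σ(b_i/K_i) = 20.90 / 8.587 = 2.434 m/day.
Q = K_eq · A · (Δh/L) = 2.434 × 645 × (10.7/20.90) = 803.7 m³/day.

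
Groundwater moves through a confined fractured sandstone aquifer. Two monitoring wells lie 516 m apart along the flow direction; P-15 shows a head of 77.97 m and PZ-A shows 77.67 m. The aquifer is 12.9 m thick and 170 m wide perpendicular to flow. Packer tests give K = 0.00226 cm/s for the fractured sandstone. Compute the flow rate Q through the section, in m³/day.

2.49

Convert K: 0.00226 cm/s × 864 = 1.953 m/day.
Cross-sectional area A = 170 × 12.9 = 2193 m².
Hydraulic gradient i = (77.97 − 77.67) / 516 = 0.3 / 516 = 0.0005814.
Darcy's law: Q = K · A · i = 1.953 × 2193 × 0.0005814 = 2.490 m³/day.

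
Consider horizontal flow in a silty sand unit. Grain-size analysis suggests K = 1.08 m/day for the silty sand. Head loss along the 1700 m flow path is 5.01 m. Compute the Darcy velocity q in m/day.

0.00318

Hydraulic gradient i = Δh / L = 5.01 / 1700 = 0.002947.
Specific discharge q = K · i = 1.080 × 0.002947 = 0.003183 m/day.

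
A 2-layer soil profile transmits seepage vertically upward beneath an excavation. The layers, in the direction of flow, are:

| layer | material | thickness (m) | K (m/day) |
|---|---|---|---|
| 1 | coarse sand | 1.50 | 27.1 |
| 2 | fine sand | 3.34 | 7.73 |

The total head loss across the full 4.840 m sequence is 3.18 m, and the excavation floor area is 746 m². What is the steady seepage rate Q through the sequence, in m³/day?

4870

Flow is perpendicular to layering, so the layers act in series and the equivalent K is the thickness-weighted harmonic mean.
Total thickness L = 1.50 + 3.34 = 4.840 m.
Σ(b_i/K_i) = 1.50/27.1 + 3.34/7.73 = 0.4874 d.
K_eq = L / Σ(b_i/K_i) = 4.840 / 0.4874 = 9.930 m/day.
Q = K_eq · A · (Δh/L) = 9.930 × 746 × (3.18/4.840) = 4867 m³/day.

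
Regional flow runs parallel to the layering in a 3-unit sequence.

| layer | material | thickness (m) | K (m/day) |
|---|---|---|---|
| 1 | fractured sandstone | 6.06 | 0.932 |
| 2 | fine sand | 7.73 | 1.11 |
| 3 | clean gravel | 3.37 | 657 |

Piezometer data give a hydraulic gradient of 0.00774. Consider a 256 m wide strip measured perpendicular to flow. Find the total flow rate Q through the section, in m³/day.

4420

Flow is parallel to layering, so each bed carries its own Darcy discharge and the transmissivities add.
Σ(K_i·b_i) = 0.932×6.06 + 1.11×7.73 + 657×3.37 = 2228 m²/day.
Hydraulic gradient i = 0.00774.
Q = Σ(K_i·b_i) · W · i = 2228 × 256 × 0.007740 = 4415 m³/day.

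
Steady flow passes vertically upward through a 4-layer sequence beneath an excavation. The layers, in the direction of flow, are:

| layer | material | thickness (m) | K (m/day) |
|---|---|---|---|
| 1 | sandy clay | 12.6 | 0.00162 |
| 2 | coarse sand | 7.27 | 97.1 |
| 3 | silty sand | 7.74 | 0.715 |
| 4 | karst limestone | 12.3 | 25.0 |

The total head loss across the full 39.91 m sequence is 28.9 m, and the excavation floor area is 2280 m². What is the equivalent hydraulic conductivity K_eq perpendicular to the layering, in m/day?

Flow is perpendicular to layering, so the layers act in series and the equivalent K is the thickness-weighted harmonic mean.
Total thickness L = 12.6 + 7.27 + 7.74 + 12.3 = 39.91 m.
Σ(b_i/K_i) = 12.6/0.00162 + 7.27/97.1 + 7.74/0.715 + 12.3/25.0 = 7789 d.
K_eq = L / Σ(b_i/K_i) = 39.91 / 7789 = 0.005124 m/day.

0.00512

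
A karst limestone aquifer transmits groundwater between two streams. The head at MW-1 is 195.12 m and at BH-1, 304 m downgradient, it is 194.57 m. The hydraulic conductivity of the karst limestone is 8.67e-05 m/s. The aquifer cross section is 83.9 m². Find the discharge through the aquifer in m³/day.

1.14

Convert K: 8.67e-05 m/s × 86400 = 7.491 m/day.
Hydraulic gradient i = (195.12 − 194.57) / 304 = 0.55 / 304 = 0.001809.
Darcy's law: Q = K · A · i = 7.491 × 83.90 × 0.001809 = 1.137 m³/day.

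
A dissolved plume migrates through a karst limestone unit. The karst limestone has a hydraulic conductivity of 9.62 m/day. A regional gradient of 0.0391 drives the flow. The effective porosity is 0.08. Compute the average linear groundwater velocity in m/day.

4.70

Hydraulic gradient i = 0.0391.
Darcy flux q = K · i = 9.620 × 0.03910 = 0.3761 m/day.
Seepage velocity v = q / n_e = 0.3761 / 0.08 = 4.702 m/day.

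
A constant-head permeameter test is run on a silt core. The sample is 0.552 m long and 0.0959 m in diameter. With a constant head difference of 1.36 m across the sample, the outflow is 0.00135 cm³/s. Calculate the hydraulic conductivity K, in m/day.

0.00655

Cross-sectional area A = π·(d/2)² = π × (0.0959/2)² = 0.007223 m².
Convert discharge: 0.00135 cm³/s = 1.350e-09 m³/s.
Darcy's law rearranged: K = Q·L / (A·Δh) = 1.350e-09 × 0.552 / (0.007223 × 1.36) = 7.586e-08 m/s = 0.006554 m/day.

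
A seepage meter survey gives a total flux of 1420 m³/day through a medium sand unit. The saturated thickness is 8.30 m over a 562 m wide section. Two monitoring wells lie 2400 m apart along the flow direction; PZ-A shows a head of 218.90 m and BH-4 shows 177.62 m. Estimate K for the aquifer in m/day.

Cross-sectional area A = 562 × 8.30 = 4665 m².
Hydraulic gradient i = (218.90 − 177.62) / 2400 = 41.28 / 2400 = 0.01720.
From Q = K·A·i, K = Q / (A·i) = 1420 / (4665 × 0.01720) = 17.70 m/day.

17.7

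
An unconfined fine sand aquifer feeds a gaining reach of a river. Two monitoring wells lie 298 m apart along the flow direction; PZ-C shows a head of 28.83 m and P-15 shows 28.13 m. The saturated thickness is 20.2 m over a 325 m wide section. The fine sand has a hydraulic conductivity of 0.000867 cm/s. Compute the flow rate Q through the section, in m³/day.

11.6

Convert K: 0.000867 cm/s × 864 = 0.7491 m/day.
Cross-sectional area A = 325 × 20.2 = 6565 m².
Hydraulic gradient i = (28.83 − 28.13) / 298 = 0.7 / 298 = 0.002349.
Darcy's law: Q = K · A · i = 0.7491 × 6565 × 0.002349 = 11.55 m³/day.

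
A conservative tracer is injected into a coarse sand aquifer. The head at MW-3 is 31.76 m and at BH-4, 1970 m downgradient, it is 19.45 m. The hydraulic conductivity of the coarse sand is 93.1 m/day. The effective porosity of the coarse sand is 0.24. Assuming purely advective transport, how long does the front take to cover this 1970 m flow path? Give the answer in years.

Hydraulic gradient i = (31.76 − 19.45) / 1970 = 12.31 / 1970 = 0.006249.
Darcy flux q = K · i = 93.10 × 0.006249 = 0.5818 m/day.
Seepage velocity v = q / n_e = 0.5818 / 0.24 = 2.424 m/day.
Travel time t = L / v = 1970 / 2.424 = 812.7 days = 2.225 years.

2.23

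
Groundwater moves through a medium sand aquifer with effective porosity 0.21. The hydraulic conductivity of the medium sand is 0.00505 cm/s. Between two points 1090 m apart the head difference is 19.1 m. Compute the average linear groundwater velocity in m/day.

0.364

Convert K: 0.00505 cm/s × 864 = 4.363 m/day.
Hydraulic gradient i = Δh / L = 19.1 / 1090 = 0.01752.
Darcy flux q = K · i = 4.363 × 0.01752 = 0.07646 m/day.
Seepage velocity v = q / n_e = 0.07646 / 0.21 = 0.3641 m/day.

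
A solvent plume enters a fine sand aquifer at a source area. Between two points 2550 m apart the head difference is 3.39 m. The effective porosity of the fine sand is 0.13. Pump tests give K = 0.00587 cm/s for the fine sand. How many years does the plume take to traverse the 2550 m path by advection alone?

135

Convert K: 0.00587 cm/s × 864 = 5.072 m/day.
Hydraulic gradient i = Δh / L = 3.39 / 2550 = 0.001329.
Darcy flux q = K · i = 5.072 × 0.001329 = 0.006742 m/day.
Seepage velocity v = q / n_e = 0.006742 / 0.13 = 0.05186 m/day.
Travel time t = L / v = 2550 / 0.05186 = 49167 days = 134.6 years.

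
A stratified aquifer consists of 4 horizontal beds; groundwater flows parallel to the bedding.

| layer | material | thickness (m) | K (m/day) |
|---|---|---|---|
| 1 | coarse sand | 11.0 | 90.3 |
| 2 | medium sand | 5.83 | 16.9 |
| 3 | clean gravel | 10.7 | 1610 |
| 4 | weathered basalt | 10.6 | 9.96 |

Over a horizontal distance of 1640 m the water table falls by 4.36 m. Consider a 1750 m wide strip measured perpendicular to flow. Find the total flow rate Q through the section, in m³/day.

Flow is parallel to layering, so each bed carries its own Darcy discharge and the transmissivities add.
Σ(K_i·b_i) = 90.3×11.0 + 16.9×5.83 + 1610×10.7 + 9.96×10.6 = 18424 m²/day.
Hydraulic gradient i = Δh / L = 4.36 / 1640 = 0.002659.
Q = Σ(K_i·b_i) · W · i = 18424 × 1750 × 0.002659 = 85718 m³/day.

85700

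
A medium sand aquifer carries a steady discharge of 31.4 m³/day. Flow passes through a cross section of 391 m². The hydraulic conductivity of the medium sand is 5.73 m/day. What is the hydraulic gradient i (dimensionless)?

From Q = K·A·i, i = Q / (K·A) = 31.4 / (5.730 × 391.0) = 0.01402.

0.0140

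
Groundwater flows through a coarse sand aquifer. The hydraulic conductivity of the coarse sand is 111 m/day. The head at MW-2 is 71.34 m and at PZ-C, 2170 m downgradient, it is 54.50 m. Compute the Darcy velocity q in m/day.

0.861

Hydraulic gradient i = (71.34 − 54.50) / 2170 = 16.84 / 2170 = 0.007760.
Specific discharge q = K · i = 111.0 × 0.007760 = 0.8614 m/day.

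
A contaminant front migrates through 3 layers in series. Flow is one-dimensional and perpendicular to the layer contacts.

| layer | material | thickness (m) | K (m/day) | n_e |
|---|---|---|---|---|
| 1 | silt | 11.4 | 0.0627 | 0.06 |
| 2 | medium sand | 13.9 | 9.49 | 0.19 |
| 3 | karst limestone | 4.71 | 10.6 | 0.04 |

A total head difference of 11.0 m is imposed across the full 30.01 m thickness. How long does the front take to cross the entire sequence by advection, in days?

With flow normal to the layers, continuity requires the same specific discharge q through every layer.
Σ(b_i/K_i) = 11.4/0.0627 + 13.9/9.49 + 4.71/10.6 = 183.7 d.
q = Δh / Σ(b_i/K_i) = 11.0 / 183.7 = 0.05987 m/day.
In each layer the seepage velocity is v_i = q/n_i, so the layer transit time is t_i = b_i·n_i / q:
  layer 1 (silt): t_1 = 11.4 × 0.06 / 0.05987 = 11.42 d
  layer 2 (medium sand): t_2 = 13.9 × 0.19 / 0.05987 = 44.11 d
  layer 3 (karst limestone): t_3 = 4.71 × 0.04 / 0.05987 = 3.147 d
Total t = Σ t_i = 58.68 days.

58.7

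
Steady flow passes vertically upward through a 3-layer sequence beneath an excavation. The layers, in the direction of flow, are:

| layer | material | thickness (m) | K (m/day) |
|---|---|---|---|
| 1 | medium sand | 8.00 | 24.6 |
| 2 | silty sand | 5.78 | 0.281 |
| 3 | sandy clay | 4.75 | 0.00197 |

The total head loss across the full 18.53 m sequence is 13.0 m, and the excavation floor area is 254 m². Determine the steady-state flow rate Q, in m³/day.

1.36

Flow is perpendicular to layering, so the layers act in series and the equivalent K is the thickness-weighted harmonic mean.
Total thickness L = 8.00 + 5.78 + 4.75 = 18.53 m.
Σ(b_i/K_i) = 8.00/24.6 + 5.78/0.281 + 4.75/0.00197 = 2432 d.
K_eq = L / Σ(b_i/K_i) = 18.53 / 2432 = 0.007619 m/day.
Q = K_eq · A · (Δh/L) = 0.007619 × 254 × (13.0/18.53) = 1.358 m³/day.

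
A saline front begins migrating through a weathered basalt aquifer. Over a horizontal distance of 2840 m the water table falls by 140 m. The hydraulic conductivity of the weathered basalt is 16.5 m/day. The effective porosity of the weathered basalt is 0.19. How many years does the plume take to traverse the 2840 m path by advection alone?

1.82

Hydraulic gradient i = Δh / L = 140 / 2840 = 0.04930.
Darcy flux q = K · i = 16.50 × 0.04930 = 0.8134 m/day.
Seepage velocity v = q / n_e = 0.8134 / 0.19 = 4.281 m/day.
Travel time t = L / v = 2840 / 4.281 = 663.4 days = 1.816 years.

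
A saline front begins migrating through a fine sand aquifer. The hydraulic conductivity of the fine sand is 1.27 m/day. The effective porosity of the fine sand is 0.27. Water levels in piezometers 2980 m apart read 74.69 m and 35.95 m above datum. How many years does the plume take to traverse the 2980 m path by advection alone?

Hydraulic gradient i = (74.69 − 35.95) / 2980 = 38.74 / 2980 = 0.01300.
Darcy flux q = K · i = 1.270 × 0.01300 = 0.01651 m/day.
Seepage velocity v = q / n_e = 0.01651 / 0.27 = 0.06115 m/day.
Travel time t = L / v = 2980 / 0.06115 = 48734 days = 133.4 years.

133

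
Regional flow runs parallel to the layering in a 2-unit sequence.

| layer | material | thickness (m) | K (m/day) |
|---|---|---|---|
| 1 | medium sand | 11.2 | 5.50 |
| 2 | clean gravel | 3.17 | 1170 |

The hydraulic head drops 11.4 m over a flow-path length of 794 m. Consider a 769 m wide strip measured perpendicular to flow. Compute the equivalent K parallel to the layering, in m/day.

262

Flow is parallel to layering, so each bed carries its own Darcy discharge and the transmissivities add.
Σ(K_i·b_i) = 5.50×11.2 + 1170×3.17 = 3770 m²/day.
Total thickness b = 14.37 m, so K_eq = Σ(K_i·b_i)/b = 262.4 m/day.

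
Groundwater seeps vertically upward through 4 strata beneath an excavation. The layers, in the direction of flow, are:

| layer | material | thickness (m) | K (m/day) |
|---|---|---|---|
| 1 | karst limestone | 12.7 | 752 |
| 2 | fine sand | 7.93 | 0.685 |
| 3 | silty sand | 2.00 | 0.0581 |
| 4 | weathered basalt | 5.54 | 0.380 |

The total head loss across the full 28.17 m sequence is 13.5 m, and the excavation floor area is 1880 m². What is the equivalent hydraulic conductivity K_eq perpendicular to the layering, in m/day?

Flow is perpendicular to layering, so the layers act in series and the equivalent K is the thickness-weighted harmonic mean.
Total thickness L = 12.7 + 7.93 + 2.00 + 5.54 = 28.17 m.
Σ(b_i/K_i) = 12.7/752 + 7.93/0.685 + 2.00/0.0581 + 5.54/0.380 = 60.60 d.
K_eq = L / Σ(b_i/K_i) = 28.17 / 60.60 = 0.4649 m/day.

0.465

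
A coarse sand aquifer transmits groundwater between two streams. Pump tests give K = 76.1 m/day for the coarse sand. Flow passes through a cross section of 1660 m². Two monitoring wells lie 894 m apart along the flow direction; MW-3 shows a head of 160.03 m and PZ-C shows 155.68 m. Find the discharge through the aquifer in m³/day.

615

Hydraulic gradient i = (160.03 − 155.68) / 894 = 4.35 / 894 = 0.004866.
Darcy's law: Q = K · A · i = 76.10 × 1660 × 0.004866 = 614.7 m³/day.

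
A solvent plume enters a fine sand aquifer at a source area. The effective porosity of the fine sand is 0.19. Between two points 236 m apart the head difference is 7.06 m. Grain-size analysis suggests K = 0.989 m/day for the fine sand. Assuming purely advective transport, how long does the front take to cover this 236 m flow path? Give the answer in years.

Hydraulic gradient i = Δh / L = 7.06 / 236 = 0.02992.
Darcy flux q = K · i = 0.9890 × 0.02992 = 0.02959 m/day.
Seepage velocity v = q / n_e = 0.02959 / 0.19 = 0.1557 m/day.
Travel time t = L / v = 236 / 0.1557 = 1516 days = 4.149 years.

4.15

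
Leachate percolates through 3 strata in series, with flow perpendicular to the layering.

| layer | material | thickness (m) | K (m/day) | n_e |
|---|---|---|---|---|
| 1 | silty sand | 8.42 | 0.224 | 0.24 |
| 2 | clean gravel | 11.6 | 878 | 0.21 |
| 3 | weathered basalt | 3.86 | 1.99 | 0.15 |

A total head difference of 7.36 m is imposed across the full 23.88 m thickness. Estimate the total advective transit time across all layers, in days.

With flow normal to the layers, continuity requires the same specific discharge q through every layer.
Σ(b_i/K_i) = 8.42/0.224 + 11.6/878 + 3.86/1.99 = 39.54 d.
q = Δh / Σ(b_i/K_i) = 7.36 / 39.54 = 0.1861 m/day.
In each layer the seepage velocity is v_i = q/n_i, so the layer transit time is t_i = b_i·n_i / q:
  layer 1 (silty sand): t_1 = 8.42 × 0.24 / 0.1861 = 10.86 d
  layer 2 (clean gravel): t_2 = 11.6 × 0.21 / 0.1861 = 13.09 d
  layer 3 (weathered basalt): t_3 = 3.86 × 0.15 / 0.1861 = 3.111 d
Total t = Σ t_i = 27.06 days.

27.1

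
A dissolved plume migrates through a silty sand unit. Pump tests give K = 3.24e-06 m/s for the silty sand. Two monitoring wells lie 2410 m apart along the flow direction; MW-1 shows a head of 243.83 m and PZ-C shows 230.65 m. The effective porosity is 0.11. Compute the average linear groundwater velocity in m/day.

Convert K: 3.24e-06 m/s × 86400 = 0.2799 m/day.
Hydraulic gradient i = (243.83 − 230.65) / 2410 = 13.18 / 2410 = 0.005469.
Darcy flux q = K · i = 0.2799 × 0.005469 = 0.001531 m/day.
Seepage velocity v = q / n_e = 0.001531 / 0.11 = 0.01392 m/day.

0.0139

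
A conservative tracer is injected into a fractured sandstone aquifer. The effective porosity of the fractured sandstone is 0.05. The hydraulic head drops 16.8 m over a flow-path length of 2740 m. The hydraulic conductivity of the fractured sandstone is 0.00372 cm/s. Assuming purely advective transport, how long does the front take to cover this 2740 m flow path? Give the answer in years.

19.0

Convert K: 0.00372 cm/s × 864 = 3.214 m/day.
Hydraulic gradient i = Δh / L = 16.8 / 2740 = 0.006131.
Darcy flux q = K · i = 3.214 × 0.006131 = 0.01971 m/day.
Seepage velocity v = q / n_e = 0.01971 / 0.05 = 0.3941 m/day.
Travel time t = L / v = 2740 / 0.3941 = 6952 days = 19.03 years.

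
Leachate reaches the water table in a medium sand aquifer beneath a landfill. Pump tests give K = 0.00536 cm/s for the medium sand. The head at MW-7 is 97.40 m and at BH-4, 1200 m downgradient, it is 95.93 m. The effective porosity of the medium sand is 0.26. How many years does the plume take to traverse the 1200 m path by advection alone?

Convert K: 0.00536 cm/s × 864 = 4.631 m/day.
Hydraulic gradient i = (97.40 − 95.93) / 1200 = 1.47 / 1200 = 0.001225.
Darcy flux q = K · i = 4.631 × 0.001225 = 0.005673 m/day.
Seepage velocity v = q / n_e = 0.005673 / 0.26 = 0.02182 m/day.
Travel time t = L / v = 1200 / 0.02182 = 54997 days = 150.6 years.

151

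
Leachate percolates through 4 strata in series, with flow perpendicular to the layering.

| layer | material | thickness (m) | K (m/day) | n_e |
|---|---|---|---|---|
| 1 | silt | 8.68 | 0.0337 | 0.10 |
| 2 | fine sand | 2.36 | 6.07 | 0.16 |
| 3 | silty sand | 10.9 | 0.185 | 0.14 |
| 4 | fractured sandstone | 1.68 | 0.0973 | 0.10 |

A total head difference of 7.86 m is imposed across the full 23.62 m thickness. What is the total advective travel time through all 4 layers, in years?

0.342

With flow normal to the layers, continuity requires the same specific discharge q through every layer.
Σ(b_i/K_i) = 8.68/0.0337 + 2.36/6.07 + 10.9/0.185 + 1.68/0.0973 = 334.1 d.
q = Δh / Σ(b_i/K_i) = 7.86 / 334.1 = 0.02352 m/day.
In each layer the seepage velocity is v_i = q/n_i, so the layer transit time is t_i = b_i·n_i / q:
  layer 1 (silt): t_1 = 8.68 × 0.10 / 0.02352 = 36.90 d
  layer 2 (fine sand): t_2 = 2.36 × 0.16 / 0.02352 = 16.05 d
  layer 3 (silty sand): t_3 = 10.9 × 0.14 / 0.02352 = 64.87 d
  layer 4 (fractured sandstone): t_4 = 1.68 × 0.10 / 0.02352 = 7.142 d
Total t = Σ t_i = 125.0 days = 0.3421 years.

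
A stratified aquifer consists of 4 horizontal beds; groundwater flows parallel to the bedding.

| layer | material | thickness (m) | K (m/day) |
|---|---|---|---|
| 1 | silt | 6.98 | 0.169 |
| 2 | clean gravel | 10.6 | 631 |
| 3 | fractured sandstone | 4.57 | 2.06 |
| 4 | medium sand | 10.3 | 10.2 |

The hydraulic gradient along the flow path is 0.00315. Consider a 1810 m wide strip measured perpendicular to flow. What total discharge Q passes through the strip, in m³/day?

Flow is parallel to layering, so each bed carries its own Darcy discharge and the transmissivities add.
Σ(K_i·b_i) = 0.169×6.98 + 631×10.6 + 2.06×4.57 + 10.2×10.3 = 6804 m²/day.
Hydraulic gradient i = 0.00315.
Q = Σ(K_i·b_i) · W · i = 6804 × 1810 × 0.003150 = 38794 m³/day.

38800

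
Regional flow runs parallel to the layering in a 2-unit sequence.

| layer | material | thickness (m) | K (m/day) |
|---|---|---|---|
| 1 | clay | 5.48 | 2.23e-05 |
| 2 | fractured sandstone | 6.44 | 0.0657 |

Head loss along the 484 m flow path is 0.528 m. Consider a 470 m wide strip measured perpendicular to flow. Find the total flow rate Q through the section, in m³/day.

0.217

Flow is parallel to layering, so each bed carries its own Darcy discharge and the transmissivities add.
Σ(K_i·b_i) = 2.23e-05×5.48 + 0.0657×6.44 = 0.4232 m²/day.
Hydraulic gradient i = Δh / L = 0.528 / 484 = 0.001091.
Q = Σ(K_i·b_i) · W · i = 0.4232 × 470 × 0.001091 = 0.2170 m³/day.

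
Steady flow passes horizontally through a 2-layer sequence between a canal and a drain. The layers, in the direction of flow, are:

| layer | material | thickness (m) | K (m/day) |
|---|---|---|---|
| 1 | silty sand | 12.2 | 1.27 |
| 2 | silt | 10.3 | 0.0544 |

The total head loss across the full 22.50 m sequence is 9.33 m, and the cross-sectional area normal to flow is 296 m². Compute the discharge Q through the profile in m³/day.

13.9

Flow is perpendicular to layering, so the layers act in series and the equivalent K is the thickness-weighted harmonic mean.
Total thickness L = 12.2 + 10.3 = 22.50 m.
Σ(b_i/K_i) = 12.2/1.27 + 10.3/0.0544 = 198.9 d.
K_eq = L / Σ(b_i/K_i) = 22.50 / 198.9 = 0.1131 m/day.
Q = K_eq · A · (Δh/L) = 0.1131 × 296 × (9.33/22.50) = 13.88 m³/day.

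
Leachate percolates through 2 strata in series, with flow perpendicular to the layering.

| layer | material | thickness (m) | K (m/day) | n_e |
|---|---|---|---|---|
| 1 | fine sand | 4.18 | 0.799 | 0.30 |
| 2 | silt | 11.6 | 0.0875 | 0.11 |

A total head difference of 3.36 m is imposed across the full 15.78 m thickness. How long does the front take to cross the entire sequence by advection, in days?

104

With flow normal to the layers, continuity requires the same specific discharge q through every layer.
Σ(b_i/K_i) = 4.18/0.799 + 11.6/0.0875 = 137.8 d.
q = Δh / Σ(b_i/K_i) = 3.36 / 137.8 = 0.02438 m/day.
In each layer the seepage velocity is v_i = q/n_i, so the layer transit time is t_i = b_i·n_i / q:
  layer 1 (fine sand): t_1 = 4.18 × 0.30 / 0.02438 = 51.43 d
  layer 2 (silt): t_2 = 11.6 × 0.11 / 0.02438 = 52.33 d
Total t = Σ t_i = 103.8 days.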